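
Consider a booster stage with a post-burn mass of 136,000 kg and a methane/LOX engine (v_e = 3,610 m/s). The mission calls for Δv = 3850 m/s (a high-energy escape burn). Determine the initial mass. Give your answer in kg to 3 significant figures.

initial mass ≈ 395000 kg

m₀/m_f = exp(Δv / v_e) = exp(3850 / 3610.0) = exp(1.0665) = 2.9051.
m₀ = m_f × 2.9051 = 136,000 × 2.9051 = 395,094 kg.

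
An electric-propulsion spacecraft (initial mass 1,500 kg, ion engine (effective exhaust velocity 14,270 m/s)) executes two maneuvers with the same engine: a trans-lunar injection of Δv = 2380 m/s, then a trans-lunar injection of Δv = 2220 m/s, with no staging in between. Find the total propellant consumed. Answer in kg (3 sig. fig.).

total propellant consumed ≈ 413 kg

After the first burn: m = 1500 × exp(−2380/14270.0) = 1500 × 0.84638 = 1,269.57 kg.
After the second burn: m = 1,269.57 × exp(−2220/14270.0) = 1,269.57 × 0.85593 = 1,086.66 kg.
Total propellant = m₀ − m_final = 1500 − 1,086.66 = 413.34 kg.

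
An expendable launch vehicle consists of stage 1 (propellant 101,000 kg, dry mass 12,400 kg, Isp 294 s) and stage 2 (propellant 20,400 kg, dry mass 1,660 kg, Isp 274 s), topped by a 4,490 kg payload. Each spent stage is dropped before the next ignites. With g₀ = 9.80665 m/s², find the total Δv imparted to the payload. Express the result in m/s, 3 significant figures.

Δv ≈ 7620 m/s

Ignition mass of stage 1 = 101,000+12,400 + 20,400+1,660 + 4,490 = 139,950 kg.
Stage 1: m₀ = 139,950 kg, m_f = 139,950 − 101,000 = 38,950 kg; Δv = 294×9.80665×ln(3.593) = 2883.2×1.2790 ≈ 3688 m/s.
Stage 2: m₀ = 26,550 kg, m_f = 26,550 − 20,400 = 6,150 kg; Δv = 274×9.80665×ln(4.317) = 2687.0×1.4626 ≈ 3930 m/s.
Total Δv = 3688 + 3930 = 7618 m/s.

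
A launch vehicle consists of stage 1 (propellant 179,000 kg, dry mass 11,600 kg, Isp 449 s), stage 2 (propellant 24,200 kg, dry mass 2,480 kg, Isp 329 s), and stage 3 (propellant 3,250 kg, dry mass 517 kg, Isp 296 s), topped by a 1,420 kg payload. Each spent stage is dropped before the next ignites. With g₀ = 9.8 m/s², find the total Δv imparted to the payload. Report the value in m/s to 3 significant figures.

Ignition mass of stage 1 = 179,000+11,600 + 24,200+2,480 + 3,250+517 + 1,420 = 222,467 kg.
Stage 1: m₀ = 222,467 kg, m_f = 222,467 − 179,000 = 43,467 kg; Δv = 449×9.8×ln(5.118) = 4400.2×1.6328 ≈ 7185 m/s.
Stage 2: m₀ = 31,867 kg, m_f = 31,867 − 24,200 = 7,667 kg; Δv = 329×9.8×ln(4.156) = 3224.2×1.4246 ≈ 4593 m/s.
Stage 3: m₀ = 5,187 kg, m_f = 5,187 − 3,250 = 1,937 kg; Δv = 296×9.8×ln(2.678) = 2900.8×0.9850 ≈ 2857 m/s.
Total Δv = 7185 + 4593 + 2857 = 14635 m/s.

Δv ≈ 14600 m/s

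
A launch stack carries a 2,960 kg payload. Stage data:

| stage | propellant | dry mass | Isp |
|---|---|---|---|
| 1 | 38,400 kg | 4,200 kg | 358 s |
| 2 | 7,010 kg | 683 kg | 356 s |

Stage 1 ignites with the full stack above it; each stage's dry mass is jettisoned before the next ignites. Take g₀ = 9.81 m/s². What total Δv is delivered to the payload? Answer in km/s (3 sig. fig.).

Δv ≈ 8.23 km/s

Ignition mass of stage 1 = 38,400+4,200 + 7,010+683 + 2,960 = 53,253 kg.
Stage 1: m₀ = 53,253 kg, m_f = 53,253 − 38,400 = 14,853 kg; Δv = 358×9.81×ln(3.585) = 3512.0×1.2769 ≈ 4484 m/s.
Stage 2: m₀ = 10,653 kg, m_f = 10,653 − 7,010 = 3,643 kg; Δv = 356×9.81×ln(2.924) = 3492.4×1.0730 ≈ 3747 m/s.
Total Δv = 4484 + 3747 = 8231 m/s.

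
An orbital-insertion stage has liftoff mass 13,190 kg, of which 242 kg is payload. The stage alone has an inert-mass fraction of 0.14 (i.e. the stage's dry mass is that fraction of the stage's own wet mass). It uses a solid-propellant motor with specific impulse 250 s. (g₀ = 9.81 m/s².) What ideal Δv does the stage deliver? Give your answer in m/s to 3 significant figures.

Δv ≈ 4560 m/s

Stage wet mass = m₀ − payload = 13,190 − 242 = 12,948 kg.
Stage dry mass = ε × stage wet mass = 0.14 × 12,948 = 1,812.72 kg.
Burnout mass m_f = stage dry + payload = 1,812.72 + 242 = 2,054.72 kg.
v_e = Isp · g₀ = 250 × 9.81 = 2452.5 m/s.
Δv = v_e · ln(13,190/2,054.72) = 2452.5 × ln(6.419) = 2452.5 × 1.8593 ≈ 4560 m/s.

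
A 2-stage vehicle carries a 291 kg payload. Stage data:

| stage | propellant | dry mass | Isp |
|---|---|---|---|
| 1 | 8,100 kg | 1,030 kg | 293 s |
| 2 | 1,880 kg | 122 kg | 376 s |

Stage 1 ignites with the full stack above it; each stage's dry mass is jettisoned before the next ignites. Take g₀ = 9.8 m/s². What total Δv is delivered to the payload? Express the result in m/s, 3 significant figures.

Ignition mass of stage 1 = 8,100+1,030 + 1,880+122 + 291 = 11,423 kg.
Stage 1: m₀ = 11,423 kg, m_f = 11,423 − 8,100 = 3,323 kg; Δv = 293×9.8×ln(3.438) = 2871.4×1.2348 ≈ 3545 m/s.
Stage 2: m₀ = 2,293 kg, m_f = 2,293 − 1,880 = 413 kg; Δv = 376×9.8×ln(5.552) = 3684.8×1.7142 ≈ 6316 m/s.
Total Δv = 3545 + 6316 = 9861 m/s.

Δv ≈ 9860 m/s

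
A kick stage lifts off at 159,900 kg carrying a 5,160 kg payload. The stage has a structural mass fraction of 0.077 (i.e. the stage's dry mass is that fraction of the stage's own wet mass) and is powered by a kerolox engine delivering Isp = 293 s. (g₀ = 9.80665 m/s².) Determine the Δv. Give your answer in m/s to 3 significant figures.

Δv ≈ 6430 m/s

Stage wet mass = m₀ − payload = 159,900 − 5,160 = 154,740 kg.
Stage dry mass = ε × stage wet mass = 0.077 × 154,740 = 11,915 kg.
Burnout mass m_f = stage dry + payload = 11,915 + 5,160 = 17,075 kg.
v_e = Isp · g₀ = 293 × 9.80665 = 2873.3 m/s.
Using Δv = v_e ln(m₀/m_f): Δv = v_e · ln(159,900/17,075) = 2873.3 × ln(9.365) = 2873.3 × 2.2369 ≈ 6427 m/s.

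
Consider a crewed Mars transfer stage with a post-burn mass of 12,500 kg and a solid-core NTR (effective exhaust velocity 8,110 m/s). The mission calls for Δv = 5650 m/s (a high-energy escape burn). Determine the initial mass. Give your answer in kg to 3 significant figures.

By the Tsiolkovsky rocket equation, m₀/m_f = exp(Δv / v_e) = exp(5650 / 8110.0) = exp(0.6967) = 2.0071.
m₀ = m_f × 2.0071 = 12,500 × 2.0071 = 25,088.8 kg.

initial mass ≈ 25100 kg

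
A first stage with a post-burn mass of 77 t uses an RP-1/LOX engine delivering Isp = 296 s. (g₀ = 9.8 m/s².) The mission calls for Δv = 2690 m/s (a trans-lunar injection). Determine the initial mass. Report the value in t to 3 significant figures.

initial mass ≈ 195 t

v_e = Isp · g₀ = 296 × 9.8 = 2900.8 m/s.
Using Δv = v_e ln(m₀/m_f): m₀/m_f = exp(Δv / v_e) = exp(2690 / 2900.8) = exp(0.9273) = 2.5278.
m₀ = m_f × 2.5278 = 77 × 2.5278 = 194.641 t.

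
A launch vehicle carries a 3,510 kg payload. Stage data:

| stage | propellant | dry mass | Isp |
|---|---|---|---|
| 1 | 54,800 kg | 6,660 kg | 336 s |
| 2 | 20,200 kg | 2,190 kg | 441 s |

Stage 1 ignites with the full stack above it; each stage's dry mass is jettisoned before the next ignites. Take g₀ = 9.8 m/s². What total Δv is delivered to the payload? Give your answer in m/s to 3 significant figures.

Δv ≈ 9790 m/s

Ignition mass of stage 1 = 54,800+6,660 + 20,200+2,190 + 3,510 = 87,360 kg.
Stage 1: m₀ = 87,360 kg, m_f = 87,360 − 54,800 = 32,560 kg; Δv = 336×9.8×ln(2.683) = 3292.8×0.9870 ≈ 3250 m/s.
Stage 2: m₀ = 25,900 kg, m_f = 25,900 − 20,200 = 5,700 kg; Δv = 441×9.8×ln(4.544) = 4321.8×1.5138 ≈ 6542 m/s.
Total Δv = 3250 + 6542 = 9792 m/s.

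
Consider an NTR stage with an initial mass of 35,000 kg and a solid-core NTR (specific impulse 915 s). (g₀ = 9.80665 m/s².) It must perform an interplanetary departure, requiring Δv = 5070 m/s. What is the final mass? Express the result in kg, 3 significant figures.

v_e = Isp · g₀ = 915 × 9.80665 = 8973.1 m/s.
Using Δv = v_e ln(m₀/m_f): m₀/m_f = exp(Δv / v_e) = exp(5070 / 8973.1) = exp(0.5650) = 1.7595.
m_f = m₀ / 1.7595 = 35,000 / 1.7595 = 19,892 kg.

final mass ≈ 19900 kg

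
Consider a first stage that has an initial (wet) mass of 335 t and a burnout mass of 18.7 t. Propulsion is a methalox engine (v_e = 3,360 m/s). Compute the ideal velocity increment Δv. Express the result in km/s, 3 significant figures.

Δv ≈ 9.70 km/s

Rocket equation: Δv = v_e · ln(m₀/m_f) = 3360.0 × ln(17.91) = 3360.0 × 2.8856 ≈ 9695.6 m/s.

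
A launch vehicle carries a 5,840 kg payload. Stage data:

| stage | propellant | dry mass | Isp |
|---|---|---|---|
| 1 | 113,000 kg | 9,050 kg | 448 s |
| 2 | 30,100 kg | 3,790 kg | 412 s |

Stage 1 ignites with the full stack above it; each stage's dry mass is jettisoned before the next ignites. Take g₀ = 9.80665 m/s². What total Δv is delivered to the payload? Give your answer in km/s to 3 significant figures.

Δv ≈ 11.0 km/s

Ignition mass of stage 1 = 113,000+9,050 + 30,100+3,790 + 5,840 = 161,780 kg.
Stage 1: m₀ = 161,780 kg, m_f = 161,780 − 113,000 = 48,780 kg; Δv = 448×9.80665×ln(3.317) = 4393.4×1.1989 ≈ 5267 m/s.
Stage 2: m₀ = 39,730 kg, m_f = 39,730 − 30,100 = 9,630 kg; Δv = 412×9.80665×ln(4.126) = 4040.3×1.4172 ≈ 5726 m/s.
Total Δv = 5267 + 5726 = 10993 m/s.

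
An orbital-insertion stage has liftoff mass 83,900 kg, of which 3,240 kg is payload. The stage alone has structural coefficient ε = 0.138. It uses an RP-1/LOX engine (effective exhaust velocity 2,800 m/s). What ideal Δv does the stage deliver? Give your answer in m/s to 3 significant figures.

Δv ≈ 4940 m/s

Stage wet mass = m₀ − payload = 83,900 − 3,240 = 80,660 kg.
Stage dry mass = ε × stage wet mass = 0.138 × 80,660 = 11,131.1 kg.
Burnout mass m_f = stage dry + payload = 11,131.1 + 3,240 = 14,371.1 kg.
Rocket equation: Δv = v_e · ln(83,900/14,371.1) = 2800.0 × ln(5.838) = 2800.0 × 1.7644 ≈ 4940 m/s.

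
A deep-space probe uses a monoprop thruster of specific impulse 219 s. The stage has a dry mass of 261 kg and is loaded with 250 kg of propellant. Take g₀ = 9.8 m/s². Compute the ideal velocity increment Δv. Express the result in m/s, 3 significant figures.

v_e = Isp · g₀ = 219 × 9.8 = 2146.2 m/s.
m₀ = m_dry + m_prop = 261 + 250 = 511 kg.
Using Δv = v_e ln(m₀/m_f): Δv = v_e · ln(m₀/m_f) = 2146.2 × ln(1.958) = 2146.2 × 0.6718 ≈ 1441.9 m/s.

Δv ≈ 1440 m/s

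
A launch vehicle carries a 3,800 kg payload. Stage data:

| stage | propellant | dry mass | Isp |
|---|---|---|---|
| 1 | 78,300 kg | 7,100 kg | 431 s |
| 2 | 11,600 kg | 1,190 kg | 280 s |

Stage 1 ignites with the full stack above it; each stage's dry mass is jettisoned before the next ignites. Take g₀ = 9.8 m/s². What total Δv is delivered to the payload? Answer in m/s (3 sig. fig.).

Ignition mass of stage 1 = 78,300+7,100 + 11,600+1,190 + 3,800 = 101,990 kg.
Stage 1: m₀ = 101,990 kg, m_f = 101,990 − 78,300 = 23,690 kg; Δv = 431×9.8×ln(4.305) = 4223.8×1.4598 ≈ 6166 m/s.
Stage 2: m₀ = 16,590 kg, m_f = 16,590 − 11,600 = 4,990 kg; Δv = 280×9.8×ln(3.325) = 2744.0×1.2014 ≈ 3297 m/s.
Total Δv = 6166 + 3297 = 9463 m/s.

Δv ≈ 9460 m/s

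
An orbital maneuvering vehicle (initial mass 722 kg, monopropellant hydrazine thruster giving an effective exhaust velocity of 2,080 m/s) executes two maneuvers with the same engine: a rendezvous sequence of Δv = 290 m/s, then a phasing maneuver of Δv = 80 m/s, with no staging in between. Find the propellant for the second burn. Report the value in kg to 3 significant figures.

After the first burn: m = 722 × exp(−290/2080.0) = 722 × 0.86986 = 628.039 kg.
After the second burn: m = 628.039 × exp(−80/2080.0) = 628.039 × 0.96227 = 604.343 kg.
Second-burn propellant = 628.039 − 604.343 = 23.696 kg.

propellant for the second burn ≈ 23.7 kg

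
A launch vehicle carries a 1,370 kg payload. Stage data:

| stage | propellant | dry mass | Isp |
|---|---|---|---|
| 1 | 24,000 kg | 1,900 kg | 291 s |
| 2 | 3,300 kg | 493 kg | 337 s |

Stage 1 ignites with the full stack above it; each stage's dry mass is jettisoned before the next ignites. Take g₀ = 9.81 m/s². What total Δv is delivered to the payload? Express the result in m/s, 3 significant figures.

Δv ≈ 7600 m/s

Ignition mass of stage 1 = 24,000+1,900 + 3,300+493 + 1,370 = 31,063 kg.
Stage 1: m₀ = 31,063 kg, m_f = 31,063 − 24,000 = 7,063 kg; Δv = 291×9.81×ln(4.398) = 2854.7×1.4811 ≈ 4228 m/s.
Stage 2: m₀ = 5,163 kg, m_f = 5,163 − 3,300 = 1,863 kg; Δv = 337×9.81×ln(2.771) = 3306.0×1.0193 ≈ 3370 m/s.
Total Δv = 4228 + 3370 = 7598 m/s.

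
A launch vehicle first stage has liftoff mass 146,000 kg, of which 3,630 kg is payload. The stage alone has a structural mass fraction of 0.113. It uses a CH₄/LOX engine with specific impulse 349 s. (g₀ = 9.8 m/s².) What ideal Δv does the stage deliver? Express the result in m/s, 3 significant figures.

Δv ≈ 6850 m/s

Stage wet mass = m₀ − payload = 146,000 − 3,630 = 142,370 kg.
Stage dry mass = ε × stage wet mass = 0.113 × 142,370 = 16,087.8 kg.
Burnout mass m_f = stage dry + payload = 16,087.8 + 3,630 = 19,717.8 kg.
v_e = Isp · g₀ = 349 × 9.8 = 3420.2 m/s.
Δv = v_e · ln(146,000/19,717.8) = 3420.2 × ln(7.404) = 3420.2 × 2.0021 ≈ 6848 m/s.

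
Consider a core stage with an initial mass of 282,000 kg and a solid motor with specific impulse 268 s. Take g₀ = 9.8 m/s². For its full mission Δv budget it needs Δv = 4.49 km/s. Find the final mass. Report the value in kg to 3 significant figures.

final mass ≈ 51000 kg

v_e = Isp · g₀ = 268 × 9.8 = 2626.4 m/s.
Rocket equation: m₀/m_f = exp(Δv / v_e) = exp(4490 / 2626.4) = exp(1.7096) = 5.5266.
m_f = m₀ / 5.5266 = 282,000 / 5.5266 = 51,025.9 kg.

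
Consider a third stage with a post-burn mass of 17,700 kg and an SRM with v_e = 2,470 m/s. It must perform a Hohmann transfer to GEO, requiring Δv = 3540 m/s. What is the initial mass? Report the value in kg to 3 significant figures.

initial mass ≈ 74200 kg

m₀/m_f = exp(Δv / v_e) = exp(3540 / 2470.0) = exp(1.4332) = 4.1921.
m₀ = m_f × 4.1921 = 17,700 × 4.1921 = 74,200.2 kg.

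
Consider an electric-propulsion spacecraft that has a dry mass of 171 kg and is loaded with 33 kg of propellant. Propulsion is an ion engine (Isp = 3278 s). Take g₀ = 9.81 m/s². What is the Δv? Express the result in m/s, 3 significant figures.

Δv ≈ 5670 m/s

v_e = Isp · g₀ = 3278 × 9.81 = 32157.2 m/s.
m₀ = m_dry + m_prop = 171 + 33 = 204 kg.
By the Tsiolkovsky rocket equation, Δv = v_e · ln(m₀/m_f) = 32157.2 × ln(1.193) = 32157.2 × 0.1765 ≈ 5674.3 m/s.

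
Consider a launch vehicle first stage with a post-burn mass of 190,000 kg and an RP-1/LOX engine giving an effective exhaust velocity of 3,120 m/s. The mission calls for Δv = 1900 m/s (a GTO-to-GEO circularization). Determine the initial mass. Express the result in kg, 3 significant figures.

m₀/m_f = exp(Δv / v_e) = exp(1900 / 3120.0) = exp(0.6090) = 1.8385.
m₀ = m_f × 1.8385 = 190,000 × 1.8385 = 349,315 kg.

initial mass ≈ 349000 kg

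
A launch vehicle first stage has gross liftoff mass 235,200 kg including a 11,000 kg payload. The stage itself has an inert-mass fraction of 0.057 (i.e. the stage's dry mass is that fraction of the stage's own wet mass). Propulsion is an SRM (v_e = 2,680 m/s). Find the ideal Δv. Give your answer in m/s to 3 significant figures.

Stage wet mass = m₀ − payload = 235,200 − 11,000 = 224,200 kg.
Stage dry mass = ε × stage wet mass = 0.057 × 224,200 = 12,779.4 kg.
Burnout mass m_f = stage dry + payload = 12,779.4 + 11,000 = 23,779.4 kg.
By the Tsiolkovsky rocket equation, Δv = v_e · ln(235,200/23,779.4) = 2680.0 × ln(9.891) = 2680.0 × 2.2916 ≈ 6142 m/s.

Δv ≈ 6140 m/s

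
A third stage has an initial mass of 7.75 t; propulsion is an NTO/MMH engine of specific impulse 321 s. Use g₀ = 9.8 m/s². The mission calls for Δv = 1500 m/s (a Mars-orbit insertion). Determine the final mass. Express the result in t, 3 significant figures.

final mass ≈ 4.81 t

v_e = Isp · g₀ = 321 × 9.8 = 3145.8 m/s.
Using Δv = v_e ln(m₀/m_f): m₀/m_f = exp(Δv / v_e) = exp(1500 / 3145.8) = exp(0.4768) = 1.6110.
m_f = m₀ / 1.6110 = 7.75 / 1.6110 = 4.81068 t.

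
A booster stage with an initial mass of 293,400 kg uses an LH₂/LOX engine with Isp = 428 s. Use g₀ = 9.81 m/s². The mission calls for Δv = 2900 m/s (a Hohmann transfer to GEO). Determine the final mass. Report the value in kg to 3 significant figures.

final mass ≈ 147000 kg

v_e = Isp · g₀ = 428 × 9.81 = 4198.7 m/s.
From the ideal rocket equation, m₀/m_f = exp(Δv / v_e) = exp(2900 / 4198.7) = exp(0.6907) = 1.9951.
m_f = m₀ / 1.9951 = 293,400 / 1.9951 = 147,060 kg.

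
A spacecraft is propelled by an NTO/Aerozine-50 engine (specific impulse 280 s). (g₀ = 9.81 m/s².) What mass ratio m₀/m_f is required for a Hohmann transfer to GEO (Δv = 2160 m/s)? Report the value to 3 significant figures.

mass ratio ≈ 2.20

v_e = Isp · g₀ = 280 × 9.81 = 2746.8 m/s.
From the ideal rocket equation, m₀/m_f = exp(Δv / v_e) = exp(2160 / 2746.8) = exp(0.7864) = 2.1954.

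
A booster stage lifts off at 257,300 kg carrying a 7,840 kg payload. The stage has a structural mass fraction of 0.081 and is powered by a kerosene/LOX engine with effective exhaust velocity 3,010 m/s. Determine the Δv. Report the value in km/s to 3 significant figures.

Stage wet mass = m₀ − payload = 257,300 − 7,840 = 249,460 kg.
Stage dry mass = ε × stage wet mass = 0.081 × 249,460 = 20,206.3 kg.
Burnout mass m_f = stage dry + payload = 20,206.3 + 7,840 = 28,046.3 kg.
Δv = v_e · ln(257,300/28,046.3) = 3010.0 × ln(9.174) = 3010.0 × 2.2164 ≈ 6671 m/s.

Δv ≈ 6.67 km/s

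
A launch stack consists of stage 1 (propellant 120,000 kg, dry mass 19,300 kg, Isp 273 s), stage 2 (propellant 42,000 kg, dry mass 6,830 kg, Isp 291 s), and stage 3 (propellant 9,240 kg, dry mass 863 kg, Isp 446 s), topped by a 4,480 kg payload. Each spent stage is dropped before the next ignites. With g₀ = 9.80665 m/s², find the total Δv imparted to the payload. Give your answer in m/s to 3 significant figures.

Δv ≈ 9890 m/s

Ignition mass of stage 1 = 120,000+19,300 + 42,000+6,830 + 9,240+863 + 4,480 = 202,713 kg.
Stage 1: m₀ = 202,713 kg, m_f = 202,713 − 120,000 = 82,713 kg; Δv = 273×9.80665×ln(2.451) = 2677.2×0.8964 ≈ 2400 m/s.
Stage 2: m₀ = 63,413 kg, m_f = 63,413 − 42,000 = 21,413 kg; Δv = 291×9.80665×ln(2.961) = 2853.7×1.0857 ≈ 3098 m/s.
Stage 3: m₀ = 14,583 kg, m_f = 14,583 − 9,240 = 5,343 kg; Δv = 446×9.80665×ln(2.729) = 4373.8×1.0041 ≈ 4392 m/s.
Total Δv = 2400 + 3098 + 4392 = 9890 m/s.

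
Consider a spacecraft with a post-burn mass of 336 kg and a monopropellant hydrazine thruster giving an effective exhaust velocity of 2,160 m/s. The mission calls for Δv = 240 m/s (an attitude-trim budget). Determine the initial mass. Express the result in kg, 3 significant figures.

initial mass ≈ 375 kg

By the Tsiolkovsky rocket equation, m₀/m_f = exp(Δv / v_e) = exp(240 / 2160.0) = exp(0.1111) = 1.1175.
m₀ = m_f × 1.1175 = 336 × 1.1175 = 375.48 kg.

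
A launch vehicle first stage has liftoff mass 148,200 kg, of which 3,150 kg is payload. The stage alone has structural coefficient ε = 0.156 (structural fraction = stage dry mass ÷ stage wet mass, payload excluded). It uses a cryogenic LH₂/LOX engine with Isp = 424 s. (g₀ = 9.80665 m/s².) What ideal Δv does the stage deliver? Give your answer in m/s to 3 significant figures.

Δv ≈ 7270 m/s

Stage wet mass = m₀ − payload = 148,200 − 3,150 = 145,050 kg.
Stage dry mass = ε × stage wet mass = 0.156 × 145,050 = 22,627.8 kg.
Burnout mass m_f = stage dry + payload = 22,627.8 + 3,150 = 25,777.8 kg.
v_e = Isp · g₀ = 424 × 9.80665 = 4158.0 m/s.
From the ideal rocket equation, Δv = v_e · ln(148,200/25,777.8) = 4158.0 × ln(5.749) = 4158.0 × 1.7490 ≈ 7273 m/s.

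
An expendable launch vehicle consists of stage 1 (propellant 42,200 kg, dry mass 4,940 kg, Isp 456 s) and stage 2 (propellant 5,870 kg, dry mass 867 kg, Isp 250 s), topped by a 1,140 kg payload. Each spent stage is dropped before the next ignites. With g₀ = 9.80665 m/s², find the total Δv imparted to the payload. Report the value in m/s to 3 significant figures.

Δv ≈ 9870 m/s

Ignition mass of stage 1 = 42,200+4,940 + 5,870+867 + 1,140 = 55,017 kg.
Stage 1: m₀ = 55,017 kg, m_f = 55,017 − 42,200 = 12,817 kg; Δv = 456×9.80665×ln(4.293) = 4471.8×1.4569 ≈ 6515 m/s.
Stage 2: m₀ = 7,877 kg, m_f = 7,877 − 5,870 = 2,007 kg; Δv = 250×9.80665×ln(3.925) = 2451.7×1.3673 ≈ 3352 m/s.
Total Δv = 6515 + 3352 = 9867 m/s.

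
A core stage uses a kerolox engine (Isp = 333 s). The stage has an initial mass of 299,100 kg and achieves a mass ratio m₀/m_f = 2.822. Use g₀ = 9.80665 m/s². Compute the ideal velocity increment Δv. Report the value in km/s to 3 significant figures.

v_e = Isp · g₀ = 333 × 9.80665 = 3265.6 m/s.
Rocket equation: Δv = v_e · ln(2.822) = 3265.6 × 1.0374 ≈ 3387.9 m/s.

Δv ≈ 3.39 km/s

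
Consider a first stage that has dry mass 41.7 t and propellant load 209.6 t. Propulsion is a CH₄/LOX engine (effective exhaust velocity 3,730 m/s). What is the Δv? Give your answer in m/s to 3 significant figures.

m₀ = m_dry + m_prop = 41.7 + 209.6 = 251.3 t.
From the ideal rocket equation, Δv = v_e · ln(m₀/m_f) = 3730.0 × ln(6.026) = 3730.0 × 1.7961 ≈ 6699.6 m/s.

Δv ≈ 6700 m/s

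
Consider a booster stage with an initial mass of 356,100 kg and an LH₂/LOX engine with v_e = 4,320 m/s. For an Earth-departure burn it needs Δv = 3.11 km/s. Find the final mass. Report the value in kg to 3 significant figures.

final mass ≈ 173000 kg

By the Tsiolkovsky rocket equation, m₀/m_f = exp(Δv / v_e) = exp(3110 / 4320.0) = exp(0.7199) = 2.0542.
m_f = m₀ / 2.0542 = 356,100 / 2.0542 = 173,352 kg.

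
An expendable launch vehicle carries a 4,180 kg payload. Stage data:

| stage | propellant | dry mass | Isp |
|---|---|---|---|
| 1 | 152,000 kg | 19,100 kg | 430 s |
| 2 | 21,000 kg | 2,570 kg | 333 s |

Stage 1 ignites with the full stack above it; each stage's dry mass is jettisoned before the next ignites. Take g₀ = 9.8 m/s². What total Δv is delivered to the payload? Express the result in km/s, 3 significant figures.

Ignition mass of stage 1 = 152,000+19,100 + 21,000+2,570 + 4,180 = 198,850 kg.
Stage 1: m₀ = 198,850 kg, m_f = 198,850 − 152,000 = 46,850 kg; Δv = 430×9.8×ln(4.244) = 4214.0×1.4456 ≈ 6092 m/s.
Stage 2: m₀ = 27,750 kg, m_f = 27,750 − 21,000 = 6,750 kg; Δv = 333×9.8×ln(4.111) = 3263.4×1.4137 ≈ 4613 m/s.
Total Δv = 6092 + 4613 = 10705 m/s.

Δv ≈ 10.7 km/s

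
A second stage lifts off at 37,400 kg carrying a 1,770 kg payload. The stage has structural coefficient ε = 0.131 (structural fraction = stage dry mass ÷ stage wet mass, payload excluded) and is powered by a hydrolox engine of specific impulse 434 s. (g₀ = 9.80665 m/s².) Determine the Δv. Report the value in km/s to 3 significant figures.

Stage wet mass = m₀ − payload = 37,400 − 1,770 = 35,630 kg.
Stage dry mass = ε × stage wet mass = 0.131 × 35,630 = 4,667.53 kg.
Burnout mass m_f = stage dry + payload = 4,667.53 + 1,770 = 6,437.53 kg.
v_e = Isp · g₀ = 434 × 9.80665 = 4256.1 m/s.
From the ideal rocket equation, Δv = v_e · ln(37,400/6,437.53) = 4256.1 × ln(5.81) = 4256.1 × 1.7595 ≈ 7489 m/s.

Δv ≈ 7.49 km/s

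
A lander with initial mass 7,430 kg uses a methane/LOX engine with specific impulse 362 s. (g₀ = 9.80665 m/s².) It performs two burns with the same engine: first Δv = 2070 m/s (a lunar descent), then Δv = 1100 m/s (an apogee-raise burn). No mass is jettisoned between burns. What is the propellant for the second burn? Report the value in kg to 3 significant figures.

v_e = Isp · g₀ = 362 × 9.80665 = 3550.0 m/s.
After the first burn: m = 7430 × exp(−2070/3550.0) = 7430 × 0.55817 = 4,147.2 kg.
After the second burn: m = 4,147.2 × exp(−1100/3550.0) = 4,147.2 × 0.73355 = 3,042.18 kg.
Second-burn propellant = 4,147.2 − 3,042.18 = 1,105.02 kg.

propellant for the second burn ≈ 1110 kg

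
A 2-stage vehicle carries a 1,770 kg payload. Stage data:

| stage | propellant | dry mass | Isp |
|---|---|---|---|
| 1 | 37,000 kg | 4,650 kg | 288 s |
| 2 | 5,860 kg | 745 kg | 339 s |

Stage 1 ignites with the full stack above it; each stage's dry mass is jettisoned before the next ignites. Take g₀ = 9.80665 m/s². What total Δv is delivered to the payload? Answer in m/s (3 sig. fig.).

Ignition mass of stage 1 = 37,000+4,650 + 5,860+745 + 1,770 = 50,025 kg.
Stage 1: m₀ = 50,025 kg, m_f = 50,025 − 37,000 = 13,025 kg; Δv = 288×9.80665×ln(3.841) = 2824.3×1.3457 ≈ 3801 m/s.
Stage 2: m₀ = 8,375 kg, m_f = 8,375 − 5,860 = 2,515 kg; Δv = 339×9.80665×ln(3.33) = 3324.5×1.2030 ≈ 3999 m/s.
Total Δv = 3801 + 3999 = 7800 m/s.

Δv ≈ 7800 m/s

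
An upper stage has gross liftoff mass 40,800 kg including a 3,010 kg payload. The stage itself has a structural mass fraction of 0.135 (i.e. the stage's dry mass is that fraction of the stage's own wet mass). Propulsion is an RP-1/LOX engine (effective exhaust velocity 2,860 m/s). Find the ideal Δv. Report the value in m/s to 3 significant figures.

Δv ≈ 4620 m/s

Stage wet mass = m₀ − payload = 40,800 − 3,010 = 37,790 kg.
Stage dry mass = ε × stage wet mass = 0.135 × 37,790 = 5,101.65 kg.
Burnout mass m_f = stage dry + payload = 5,101.65 + 3,010 = 8,111.65 kg.
By the Tsiolkovsky rocket equation, Δv = v_e · ln(40,800/8,111.65) = 2860.0 × ln(5.03) = 2860.0 × 1.6154 ≈ 4620 m/s.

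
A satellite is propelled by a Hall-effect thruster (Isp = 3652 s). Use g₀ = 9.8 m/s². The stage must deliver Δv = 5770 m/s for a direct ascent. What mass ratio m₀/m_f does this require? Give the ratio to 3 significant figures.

mass ratio ≈ 1.17

v_e = Isp · g₀ = 3652 × 9.8 = 35789.6 m/s.
m₀/m_f = exp(Δv / v_e) = exp(5770 / 35789.6) = exp(0.1612) = 1.1749.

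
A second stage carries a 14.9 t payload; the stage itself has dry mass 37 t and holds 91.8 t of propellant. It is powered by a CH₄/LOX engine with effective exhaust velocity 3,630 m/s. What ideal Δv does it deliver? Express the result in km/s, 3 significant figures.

Δv ≈ 3.70 km/s

m₀ = payload + dry + propellant = 14.9 + 37 + 91.8 = 143.7 t.
m_f = payload + dry = 14.9 + 37 = 51.9 t.
Rocket equation: Δv = v_e · ln(m₀/m_f) = 3630.0 × ln(2.769) = 3630.0 × 1.0184 ≈ 3696.8 m/s.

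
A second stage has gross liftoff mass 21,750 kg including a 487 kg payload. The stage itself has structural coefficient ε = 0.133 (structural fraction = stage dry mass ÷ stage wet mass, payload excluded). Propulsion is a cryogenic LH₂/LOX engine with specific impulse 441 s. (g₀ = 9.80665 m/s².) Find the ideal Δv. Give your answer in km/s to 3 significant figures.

Δv ≈ 8.14 km/s

Stage wet mass = m₀ − payload = 21,750 − 487 = 21,263 kg.
Stage dry mass = ε × stage wet mass = 0.133 × 21,263 = 2,827.98 kg.
Burnout mass m_f = stage dry + payload = 2,827.98 + 487 = 3,314.98 kg.
v_e = Isp · g₀ = 441 × 9.80665 = 4324.7 m/s.
By the Tsiolkovsky rocket equation, Δv = v_e · ln(21,750/3,314.98) = 4324.7 × ln(6.561) = 4324.7 × 1.8812 ≈ 8136 m/s.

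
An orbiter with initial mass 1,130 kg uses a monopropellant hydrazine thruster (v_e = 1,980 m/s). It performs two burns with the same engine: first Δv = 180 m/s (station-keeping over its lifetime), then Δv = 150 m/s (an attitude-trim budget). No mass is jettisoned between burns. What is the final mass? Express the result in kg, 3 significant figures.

final mass ≈ 957 kg

After the first burn: m = 1130 × exp(−180/1980.0) = 1130 × 0.91310 = 1,031.8 kg.
After the second burn: m = 1,031.8 × exp(−150/1980.0) = 1,031.8 × 0.92704 = 956.52 kg.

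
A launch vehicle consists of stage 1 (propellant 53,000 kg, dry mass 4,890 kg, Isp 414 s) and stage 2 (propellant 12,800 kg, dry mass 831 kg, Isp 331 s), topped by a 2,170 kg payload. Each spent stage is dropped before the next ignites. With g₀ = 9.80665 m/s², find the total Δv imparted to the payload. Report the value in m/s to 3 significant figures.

Δv ≈ 10500 m/s

Ignition mass of stage 1 = 53,000+4,890 + 12,800+831 + 2,170 = 73,691 kg.
Stage 1: m₀ = 73,691 kg, m_f = 73,691 − 53,000 = 20,691 kg; Δv = 414×9.80665×ln(3.562) = 4060.0×1.2702 ≈ 5157 m/s.
Stage 2: m₀ = 15,801 kg, m_f = 15,801 − 12,800 = 3,001 kg; Δv = 331×9.80665×ln(5.265) = 3246.0×1.6611 ≈ 5392 m/s.
Total Δv = 5157 + 5392 = 10549 m/s.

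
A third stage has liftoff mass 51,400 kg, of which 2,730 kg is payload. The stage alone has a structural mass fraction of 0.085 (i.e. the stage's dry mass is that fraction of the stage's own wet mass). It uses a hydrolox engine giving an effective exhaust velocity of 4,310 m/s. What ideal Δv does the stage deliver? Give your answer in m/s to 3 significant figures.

Stage wet mass = m₀ − payload = 51,400 − 2,730 = 48,670 kg.
Stage dry mass = ε × stage wet mass = 0.085 × 48,670 = 4,136.95 kg.
Burnout mass m_f = stage dry + payload = 4,136.95 + 2,730 = 6,866.95 kg.
Δv = v_e · ln(51,400/6,866.95) = 4310.0 × ln(7.485) = 4310.0 × 2.0129 ≈ 8676 m/s.

Δv ≈ 8680 m/s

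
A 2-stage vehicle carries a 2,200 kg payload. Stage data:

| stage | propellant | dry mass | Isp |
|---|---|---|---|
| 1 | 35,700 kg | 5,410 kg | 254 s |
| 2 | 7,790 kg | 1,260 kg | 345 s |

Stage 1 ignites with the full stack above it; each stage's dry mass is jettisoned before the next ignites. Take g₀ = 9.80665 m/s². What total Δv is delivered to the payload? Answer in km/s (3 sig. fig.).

Δv ≈ 6.84 km/s

Ignition mass of stage 1 = 35,700+5,410 + 7,790+1,260 + 2,200 = 52,360 kg.
Stage 1: m₀ = 52,360 kg, m_f = 52,360 − 35,700 = 16,660 kg; Δv = 254×9.80665×ln(3.143) = 2490.9×1.1451 ≈ 2852 m/s.
Stage 2: m₀ = 11,250 kg, m_f = 11,250 − 7,790 = 3,460 kg; Δv = 345×9.80665×ln(3.251) = 3383.3×1.1791 ≈ 3989 m/s.
Total Δv = 2852 + 3989 = 6841 m/s.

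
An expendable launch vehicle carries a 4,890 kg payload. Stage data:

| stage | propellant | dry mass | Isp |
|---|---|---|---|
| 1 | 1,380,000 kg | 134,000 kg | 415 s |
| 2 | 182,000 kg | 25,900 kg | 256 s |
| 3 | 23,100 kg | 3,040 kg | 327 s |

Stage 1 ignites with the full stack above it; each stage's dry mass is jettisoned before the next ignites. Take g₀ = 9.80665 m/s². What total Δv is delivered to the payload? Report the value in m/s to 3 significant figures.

Ignition mass of stage 1 = 1,380,000+134,000 + 182,000+25,900 + 23,100+3,040 + 4,890 = 1,752,930 kg.
Stage 1: m₀ = 1,752,930 kg, m_f = 1,752,930 − 1,380,000 = 372,930 kg; Δv = 415×9.80665×ln(4.7) = 4069.8×1.5477 ≈ 6299 m/s.
Stage 2: m₀ = 238,930 kg, m_f = 238,930 − 182,000 = 56,930 kg; Δv = 256×9.80665×ln(4.197) = 2510.5×1.4343 ≈ 3601 m/s.
Stage 3: m₀ = 31,030 kg, m_f = 31,030 − 23,100 = 7,930 kg; Δv = 327×9.80665×ln(3.913) = 3206.8×1.3643 ≈ 4375 m/s.
Total Δv = 6299 + 3601 + 4375 = 14275 m/s.

Δv ≈ 14300 m/s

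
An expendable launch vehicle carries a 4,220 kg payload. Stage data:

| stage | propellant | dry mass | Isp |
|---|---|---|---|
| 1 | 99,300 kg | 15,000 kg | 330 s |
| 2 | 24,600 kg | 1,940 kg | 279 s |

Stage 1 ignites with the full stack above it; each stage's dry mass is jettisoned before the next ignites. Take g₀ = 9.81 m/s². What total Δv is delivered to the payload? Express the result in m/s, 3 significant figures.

Ignition mass of stage 1 = 99,300+15,000 + 24,600+1,940 + 4,220 = 145,060 kg.
Stage 1: m₀ = 145,060 kg, m_f = 145,060 − 99,300 = 45,760 kg; Δv = 330×9.81×ln(3.17) = 3237.3×1.1537 ≈ 3735 m/s.
Stage 2: m₀ = 30,760 kg, m_f = 30,760 − 24,600 = 6,160 kg; Δv = 279×9.81×ln(4.994) = 2737.0×1.6081 ≈ 4401 m/s.
Total Δv = 3735 + 4401 = 8136 m/s.

Δv ≈ 8140 m/s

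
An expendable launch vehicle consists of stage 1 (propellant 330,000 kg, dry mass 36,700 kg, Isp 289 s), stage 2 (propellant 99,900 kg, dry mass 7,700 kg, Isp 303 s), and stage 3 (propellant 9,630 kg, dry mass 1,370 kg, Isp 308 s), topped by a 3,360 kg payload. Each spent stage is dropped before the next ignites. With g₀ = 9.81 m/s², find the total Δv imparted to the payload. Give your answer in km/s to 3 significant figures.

Δv ≈ 11.6 km/s

Ignition mass of stage 1 = 330,000+36,700 + 99,900+7,700 + 9,630+1,370 + 3,360 = 488,660 kg.
Stage 1: m₀ = 488,660 kg, m_f = 488,660 − 330,000 = 158,660 kg; Δv = 289×9.81×ln(3.08) = 2835.1×1.1249 ≈ 3189 m/s.
Stage 2: m₀ = 121,960 kg, m_f = 121,960 − 99,900 = 22,060 kg; Δv = 303×9.81×ln(5.529) = 2972.4×1.7099 ≈ 5083 m/s.
Stage 3: m₀ = 14,360 kg, m_f = 14,360 − 9,630 = 4,730 kg; Δv = 308×9.81×ln(3.036) = 3021.5×1.1105 ≈ 3355 m/s.
Total Δv = 3189 + 5083 + 3355 = 11627 m/s.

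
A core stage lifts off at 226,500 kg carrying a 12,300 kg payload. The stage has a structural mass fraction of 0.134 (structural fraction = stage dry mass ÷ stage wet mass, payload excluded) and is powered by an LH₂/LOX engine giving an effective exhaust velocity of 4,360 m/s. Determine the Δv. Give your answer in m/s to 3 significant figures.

Stage wet mass = m₀ − payload = 226,500 − 12,300 = 214,200 kg.
Stage dry mass = ε × stage wet mass = 0.134 × 214,200 = 28,702.8 kg.
Burnout mass m_f = stage dry + payload = 28,702.8 + 12,300 = 41,002.8 kg.
Rocket equation: Δv = v_e · ln(226,500/41,002.8) = 4360.0 × ln(5.524) = 4360.0 × 1.7091 ≈ 7452 m/s.

Δv ≈ 7450 m/s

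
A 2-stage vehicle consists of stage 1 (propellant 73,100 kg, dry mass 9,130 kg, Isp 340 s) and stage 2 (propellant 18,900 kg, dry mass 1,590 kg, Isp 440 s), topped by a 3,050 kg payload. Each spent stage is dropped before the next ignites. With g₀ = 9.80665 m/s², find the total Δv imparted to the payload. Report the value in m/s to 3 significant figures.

Ignition mass of stage 1 = 73,100+9,130 + 18,900+1,590 + 3,050 = 105,770 kg.
Stage 1: m₀ = 105,770 kg, m_f = 105,770 − 73,100 = 32,670 kg; Δv = 340×9.80665×ln(3.238) = 3334.3×1.1748 ≈ 3917 m/s.
Stage 2: m₀ = 23,540 kg, m_f = 23,540 − 18,900 = 4,640 kg; Δv = 440×9.80665×ln(5.073) = 4314.9×1.6240 ≈ 7007 m/s.
Total Δv = 3917 + 7007 = 10924 m/s.

Δv ≈ 10900 m/s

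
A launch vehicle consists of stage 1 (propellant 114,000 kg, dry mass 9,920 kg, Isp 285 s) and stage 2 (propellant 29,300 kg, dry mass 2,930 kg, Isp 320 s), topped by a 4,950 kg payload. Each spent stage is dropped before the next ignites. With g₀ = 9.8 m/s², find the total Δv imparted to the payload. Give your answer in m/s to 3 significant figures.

Δv ≈ 8300 m/s

Ignition mass of stage 1 = 114,000+9,920 + 29,300+2,930 + 4,950 = 161,100 kg.
Stage 1: m₀ = 161,100 kg, m_f = 161,100 − 114,000 = 47,100 kg; Δv = 285×9.8×ln(3.42) = 2793.0×1.2298 ≈ 3435 m/s.
Stage 2: m₀ = 37,180 kg, m_f = 37,180 − 29,300 = 7,880 kg; Δv = 320×9.8×ln(4.718) = 3136.0×1.5514 ≈ 4865 m/s.
Total Δv = 3435 + 4865 = 8300 m/s.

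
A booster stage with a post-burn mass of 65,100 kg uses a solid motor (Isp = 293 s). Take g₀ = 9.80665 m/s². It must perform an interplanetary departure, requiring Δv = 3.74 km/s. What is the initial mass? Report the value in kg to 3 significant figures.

initial mass ≈ 239000 kg

v_e = Isp · g₀ = 293 × 9.80665 = 2873.3 m/s.
m₀/m_f = exp(Δv / v_e) = exp(3740 / 2873.3) = exp(1.3016) = 3.6752.
m₀ = m_f × 3.6752 = 65,100 × 3.6752 = 239,256 kg.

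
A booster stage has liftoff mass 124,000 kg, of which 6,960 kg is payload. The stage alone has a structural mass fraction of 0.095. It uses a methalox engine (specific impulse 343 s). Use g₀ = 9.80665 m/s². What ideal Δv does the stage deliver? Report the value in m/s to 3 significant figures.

Stage wet mass = m₀ − payload = 124,000 − 6,960 = 117,040 kg.
Stage dry mass = ε × stage wet mass = 0.095 × 117,040 = 11,118.8 kg.
Burnout mass m_f = stage dry + payload = 11,118.8 + 6,960 = 18,078.8 kg.
v_e = Isp · g₀ = 343 × 9.80665 = 3363.7 m/s.
Using Δv = v_e ln(m₀/m_f): Δv = v_e · ln(124,000/18,078.8) = 3363.7 × ln(6.859) = 3363.7 × 1.9255 ≈ 6477 m/s.

Δv ≈ 6480 m/s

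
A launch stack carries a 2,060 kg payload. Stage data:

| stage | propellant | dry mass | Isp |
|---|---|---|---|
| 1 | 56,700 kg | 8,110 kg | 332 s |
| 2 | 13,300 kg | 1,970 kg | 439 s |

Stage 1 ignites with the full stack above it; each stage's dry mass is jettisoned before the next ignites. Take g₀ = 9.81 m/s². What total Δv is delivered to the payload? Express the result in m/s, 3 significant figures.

Ignition mass of stage 1 = 56,700+8,110 + 13,300+1,970 + 2,060 = 82,140 kg.
Stage 1: m₀ = 82,140 kg, m_f = 82,140 − 56,700 = 25,440 kg; Δv = 332×9.81×ln(3.229) = 3256.9×1.1721 ≈ 3817 m/s.
Stage 2: m₀ = 17,330 kg, m_f = 17,330 − 13,300 = 4,030 kg; Δv = 439×9.81×ln(4.3) = 4306.6×1.4587 ≈ 6282 m/s.
Total Δv = 3817 + 6282 = 10099 m/s.

Δv ≈ 10100 m/s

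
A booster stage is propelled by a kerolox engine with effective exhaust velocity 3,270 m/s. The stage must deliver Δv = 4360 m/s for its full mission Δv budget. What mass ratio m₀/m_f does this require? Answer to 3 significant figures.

Rocket equation: m₀/m_f = exp(Δv / v_e) = exp(4360 / 3270.0) = exp(1.3333) = 3.7937.

mass ratio ≈ 3.79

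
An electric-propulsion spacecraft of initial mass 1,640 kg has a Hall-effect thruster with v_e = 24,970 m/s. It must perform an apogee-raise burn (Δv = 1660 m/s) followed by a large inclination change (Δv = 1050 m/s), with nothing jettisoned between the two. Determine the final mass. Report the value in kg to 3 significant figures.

final mass ≈ 1470 kg

After the first burn: m = 1640 × exp(−1660/24970.0) = 1640 × 0.93568 = 1,534.52 kg.
After the second burn: m = 1,534.52 × exp(−1050/24970.0) = 1,534.52 × 0.95882 = 1,471.33 kg.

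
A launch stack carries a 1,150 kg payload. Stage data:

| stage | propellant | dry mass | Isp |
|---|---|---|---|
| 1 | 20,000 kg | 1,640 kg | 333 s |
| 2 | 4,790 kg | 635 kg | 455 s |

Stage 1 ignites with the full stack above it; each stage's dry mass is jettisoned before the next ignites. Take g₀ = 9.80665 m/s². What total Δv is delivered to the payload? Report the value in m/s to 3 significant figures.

Ignition mass of stage 1 = 20,000+1,640 + 4,790+635 + 1,150 = 28,215 kg.
Stage 1: m₀ = 28,215 kg, m_f = 28,215 − 20,000 = 8,215 kg; Δv = 333×9.80665×ln(3.435) = 3265.6×1.2339 ≈ 4029 m/s.
Stage 2: m₀ = 6,575 kg, m_f = 6,575 − 4,790 = 1,785 kg; Δv = 455×9.80665×ln(3.683) = 4462.0×1.3039 ≈ 5818 m/s.
Total Δv = 4029 + 5818 = 9847 m/s.

Δv ≈ 9850 m/s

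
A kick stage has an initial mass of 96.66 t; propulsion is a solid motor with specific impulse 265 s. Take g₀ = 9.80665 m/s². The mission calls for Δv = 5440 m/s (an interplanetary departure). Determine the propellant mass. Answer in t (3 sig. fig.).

propellant mass ≈ 84.7 t

v_e = Isp · g₀ = 265 × 9.80665 = 2598.8 m/s.
m₀/m_f = exp(Δv / v_e) = exp(5440 / 2598.8) = exp(2.0933) = 8.1117.
m_f = 96.66 / 8.1117 = 11.9161 t, so propellant = m₀ − m_f = 96.66 − 11.9161 = 84.7439 t.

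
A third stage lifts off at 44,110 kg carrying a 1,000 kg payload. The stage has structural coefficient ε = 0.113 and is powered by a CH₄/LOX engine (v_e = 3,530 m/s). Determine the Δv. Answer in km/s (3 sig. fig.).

Stage wet mass = m₀ − payload = 44,110 − 1,000 = 43,110 kg.
Stage dry mass = ε × stage wet mass = 0.113 × 43,110 = 4,871.43 kg.
Burnout mass m_f = stage dry + payload = 4,871.43 + 1,000 = 5,871.43 kg.
Rocket equation: Δv = v_e · ln(44,110/5,871.43) = 3530.0 × ln(7.513) = 3530.0 × 2.0166 ≈ 7119 m/s.

Δv ≈ 7.12 km/s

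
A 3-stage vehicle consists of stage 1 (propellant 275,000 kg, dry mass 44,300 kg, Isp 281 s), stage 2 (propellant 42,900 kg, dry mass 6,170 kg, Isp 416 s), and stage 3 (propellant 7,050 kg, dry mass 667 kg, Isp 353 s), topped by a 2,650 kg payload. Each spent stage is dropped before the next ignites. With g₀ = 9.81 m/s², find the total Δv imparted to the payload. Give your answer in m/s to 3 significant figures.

Ignition mass of stage 1 = 275,000+44,300 + 42,900+6,170 + 7,050+667 + 2,650 = 378,737 kg.
Stage 1: m₀ = 378,737 kg, m_f = 378,737 − 275,000 = 103,737 kg; Δv = 281×9.81×ln(3.651) = 2756.6×1.2950 ≈ 3570 m/s.
Stage 2: m₀ = 59,437 kg, m_f = 59,437 − 42,900 = 16,537 kg; Δv = 416×9.81×ln(3.594) = 4081.0×1.2793 ≈ 5221 m/s.
Stage 3: m₀ = 10,367 kg, m_f = 10,367 − 7,050 = 3,317 kg; Δv = 353×9.81×ln(3.125) = 3462.9×1.1396 ≈ 3946 m/s.
Total Δv = 3570 + 5221 + 3946 = 12737 m/s.

Δv ≈ 12700 m/s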